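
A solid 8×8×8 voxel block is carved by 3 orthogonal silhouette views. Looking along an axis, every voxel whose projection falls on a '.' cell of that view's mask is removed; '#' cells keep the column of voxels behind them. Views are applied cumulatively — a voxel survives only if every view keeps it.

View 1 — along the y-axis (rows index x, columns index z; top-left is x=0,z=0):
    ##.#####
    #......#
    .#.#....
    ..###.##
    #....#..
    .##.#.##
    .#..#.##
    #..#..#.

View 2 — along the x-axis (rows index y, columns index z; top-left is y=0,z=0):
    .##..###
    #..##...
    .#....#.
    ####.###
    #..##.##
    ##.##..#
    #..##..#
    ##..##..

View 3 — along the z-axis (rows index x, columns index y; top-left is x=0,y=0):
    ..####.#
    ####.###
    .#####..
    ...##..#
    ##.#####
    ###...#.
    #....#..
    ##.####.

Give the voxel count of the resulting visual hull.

full grid |V| = 512
V1 y: intersect with XZ mask (30 set) -- 240 left
V2 x: intersect with YZ mask (35 set) -- 139 left
V3 z: intersect with XY mask (39 set) -- 84 left

voxel count = 84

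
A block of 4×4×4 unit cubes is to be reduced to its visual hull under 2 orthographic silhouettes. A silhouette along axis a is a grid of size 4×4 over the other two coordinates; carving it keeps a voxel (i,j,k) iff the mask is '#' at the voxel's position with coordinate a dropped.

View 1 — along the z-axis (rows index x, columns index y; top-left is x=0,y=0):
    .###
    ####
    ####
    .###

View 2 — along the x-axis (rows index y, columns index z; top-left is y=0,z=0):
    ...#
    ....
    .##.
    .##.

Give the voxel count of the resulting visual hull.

before carving: 64 voxels (4×4×4)
after view 1 [z-axis, 14 of 16 cells solid] → remaining = 56
after view 2 [x-axis, 5 of 16 cells solid] → remaining = 18

remaining voxels: 18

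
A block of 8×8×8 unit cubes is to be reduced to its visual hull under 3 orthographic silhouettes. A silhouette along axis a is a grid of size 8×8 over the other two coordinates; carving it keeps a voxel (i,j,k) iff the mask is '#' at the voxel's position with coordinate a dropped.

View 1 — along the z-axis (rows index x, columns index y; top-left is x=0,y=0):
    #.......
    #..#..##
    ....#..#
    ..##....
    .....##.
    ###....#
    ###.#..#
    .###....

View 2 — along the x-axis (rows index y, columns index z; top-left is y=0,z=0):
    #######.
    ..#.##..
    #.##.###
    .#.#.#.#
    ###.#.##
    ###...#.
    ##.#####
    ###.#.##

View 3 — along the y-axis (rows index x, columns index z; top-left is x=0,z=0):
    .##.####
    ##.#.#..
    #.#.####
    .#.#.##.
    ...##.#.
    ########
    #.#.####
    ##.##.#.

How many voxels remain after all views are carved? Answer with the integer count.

voxel count = 89

start: 8×8×8 = 512 voxels
carve view 1 (along z, XY-mask fill 23/64): 184 voxels remain
carve view 2 (along x, YZ-mask fill 43/64): 127 voxels remain
carve view 3 (along y, XZ-mask fill 42/64): 89 voxels remain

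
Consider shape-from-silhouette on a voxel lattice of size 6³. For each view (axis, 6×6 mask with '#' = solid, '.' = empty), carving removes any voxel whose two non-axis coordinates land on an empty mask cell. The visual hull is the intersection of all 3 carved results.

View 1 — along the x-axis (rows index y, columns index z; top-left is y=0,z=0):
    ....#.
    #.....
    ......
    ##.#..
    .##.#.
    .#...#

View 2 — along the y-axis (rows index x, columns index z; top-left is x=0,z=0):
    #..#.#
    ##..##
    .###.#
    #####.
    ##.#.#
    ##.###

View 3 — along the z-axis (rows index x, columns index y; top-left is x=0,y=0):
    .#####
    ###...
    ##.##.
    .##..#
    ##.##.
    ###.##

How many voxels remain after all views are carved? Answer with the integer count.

remaining voxels: 23

start: 6×6×6 = 216 voxels
  1. axis=0 (YZ plane), |mask|=10  ⇒  voxels=60
  2. axis=1 (XZ plane), |mask|=25  ⇒  voxels=43
  3. axis=2 (XY plane), |mask|=24  ⇒  voxels=23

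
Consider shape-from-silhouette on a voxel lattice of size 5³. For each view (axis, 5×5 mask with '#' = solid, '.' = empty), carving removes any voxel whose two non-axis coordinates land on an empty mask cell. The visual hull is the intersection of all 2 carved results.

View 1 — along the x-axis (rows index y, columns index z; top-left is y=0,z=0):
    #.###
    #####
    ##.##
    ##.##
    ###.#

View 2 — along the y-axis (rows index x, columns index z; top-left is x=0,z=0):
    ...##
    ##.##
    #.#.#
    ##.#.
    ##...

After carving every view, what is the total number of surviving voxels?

remaining voxels: 62

before carving: 125 voxels (5×5×5)
step 1: project along x, AND mask (21/25) → |grid| = 105
step 2: project along y, AND mask (14/25) → |grid| = 62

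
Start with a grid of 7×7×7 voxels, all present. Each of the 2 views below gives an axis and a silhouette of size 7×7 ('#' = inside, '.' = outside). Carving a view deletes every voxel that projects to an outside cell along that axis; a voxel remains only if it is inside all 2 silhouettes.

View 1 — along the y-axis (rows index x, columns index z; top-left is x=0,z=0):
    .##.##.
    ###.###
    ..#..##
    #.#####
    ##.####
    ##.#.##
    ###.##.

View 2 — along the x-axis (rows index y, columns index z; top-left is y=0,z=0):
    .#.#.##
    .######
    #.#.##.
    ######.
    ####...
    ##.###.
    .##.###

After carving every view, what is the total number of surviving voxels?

start: 7×7×7 = 343 voxels
[1] y-view keeps 35 columns → grid now 245
[2] x-view keeps 34 columns → grid now 172

|visual hull| = 172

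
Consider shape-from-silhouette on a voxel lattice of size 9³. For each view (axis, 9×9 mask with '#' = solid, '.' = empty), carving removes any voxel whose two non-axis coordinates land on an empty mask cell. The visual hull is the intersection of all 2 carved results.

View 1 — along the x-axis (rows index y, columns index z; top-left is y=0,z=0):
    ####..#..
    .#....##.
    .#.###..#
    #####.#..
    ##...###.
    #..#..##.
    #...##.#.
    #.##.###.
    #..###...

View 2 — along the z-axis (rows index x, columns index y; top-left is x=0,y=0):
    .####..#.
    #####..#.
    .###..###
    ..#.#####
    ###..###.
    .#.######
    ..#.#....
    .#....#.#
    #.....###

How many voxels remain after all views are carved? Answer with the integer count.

full grid |V| = 729
[1] x-view keeps 42 columns → grid now 378
[2] z-view keeps 45 columns → grid now 210

voxel count = 210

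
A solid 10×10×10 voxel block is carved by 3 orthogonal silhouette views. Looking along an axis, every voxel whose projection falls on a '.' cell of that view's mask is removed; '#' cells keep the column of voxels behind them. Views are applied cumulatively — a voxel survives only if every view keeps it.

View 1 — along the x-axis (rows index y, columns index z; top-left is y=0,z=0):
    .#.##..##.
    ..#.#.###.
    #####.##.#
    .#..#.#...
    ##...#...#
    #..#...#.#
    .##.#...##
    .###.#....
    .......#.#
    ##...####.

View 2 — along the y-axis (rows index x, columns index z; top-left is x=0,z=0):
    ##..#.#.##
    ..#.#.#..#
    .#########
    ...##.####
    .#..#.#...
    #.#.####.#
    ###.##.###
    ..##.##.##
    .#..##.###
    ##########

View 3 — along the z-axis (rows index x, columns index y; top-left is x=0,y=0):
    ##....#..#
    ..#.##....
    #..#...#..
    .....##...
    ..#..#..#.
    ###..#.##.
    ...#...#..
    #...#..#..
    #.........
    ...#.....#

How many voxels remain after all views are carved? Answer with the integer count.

|visual hull| = 85

start: 10×10×10 = 1000 voxels
  1. axis=0 (YZ plane), |mask|=46  ⇒  voxels=460
  2. axis=1 (XZ plane), |mask|=65  ⇒  voxels=302
  3. axis=2 (XY plane), |mask|=29  ⇒  voxels=85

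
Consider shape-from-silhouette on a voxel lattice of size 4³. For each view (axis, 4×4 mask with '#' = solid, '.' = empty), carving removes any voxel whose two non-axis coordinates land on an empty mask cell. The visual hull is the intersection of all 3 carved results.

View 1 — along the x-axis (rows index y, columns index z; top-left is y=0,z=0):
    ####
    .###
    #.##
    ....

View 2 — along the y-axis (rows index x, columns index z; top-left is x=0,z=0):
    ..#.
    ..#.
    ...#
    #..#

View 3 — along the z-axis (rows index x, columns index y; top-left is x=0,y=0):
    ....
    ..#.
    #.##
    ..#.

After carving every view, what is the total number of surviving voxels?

before carving: 64 voxels (4×4×4)
[1] x-view keeps 10 columns → grid now 40
[2] y-view keeps 5 columns → grid now 14
[3] z-view keeps 5 columns → grid now 5

5 voxels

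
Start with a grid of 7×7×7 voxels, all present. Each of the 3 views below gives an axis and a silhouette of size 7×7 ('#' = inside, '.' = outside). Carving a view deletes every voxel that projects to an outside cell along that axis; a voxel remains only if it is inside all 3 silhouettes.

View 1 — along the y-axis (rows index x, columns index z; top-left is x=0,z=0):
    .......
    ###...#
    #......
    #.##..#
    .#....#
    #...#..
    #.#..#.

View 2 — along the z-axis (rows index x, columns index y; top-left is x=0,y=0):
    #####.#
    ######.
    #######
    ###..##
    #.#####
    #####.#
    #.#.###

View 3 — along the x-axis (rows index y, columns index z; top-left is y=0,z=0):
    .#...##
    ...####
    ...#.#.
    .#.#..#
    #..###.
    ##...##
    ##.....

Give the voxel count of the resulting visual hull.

voxel count = 37

start: 7×7×7 = 343 voxels
  1. axis=1 (XZ plane), |mask|=16  ⇒  voxels=112
  2. axis=2 (XY plane), |mask|=41  ⇒  voxels=90
  3. axis=0 (YZ plane), |mask|=22  ⇒  voxels=37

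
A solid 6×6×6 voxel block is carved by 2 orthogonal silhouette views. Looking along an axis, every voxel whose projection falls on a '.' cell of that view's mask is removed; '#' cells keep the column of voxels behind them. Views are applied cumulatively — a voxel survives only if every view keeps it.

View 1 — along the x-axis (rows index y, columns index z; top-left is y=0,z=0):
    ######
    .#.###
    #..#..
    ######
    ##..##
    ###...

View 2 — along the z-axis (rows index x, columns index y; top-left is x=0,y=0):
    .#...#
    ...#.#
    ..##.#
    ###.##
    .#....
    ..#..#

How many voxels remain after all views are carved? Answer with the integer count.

full grid |V| = 216
  1. axis=0 (YZ plane), |mask|=25  ⇒  voxels=150
  2. axis=2 (XY plane), |mask|=15  ⇒  voxels=55

|visual hull| = 55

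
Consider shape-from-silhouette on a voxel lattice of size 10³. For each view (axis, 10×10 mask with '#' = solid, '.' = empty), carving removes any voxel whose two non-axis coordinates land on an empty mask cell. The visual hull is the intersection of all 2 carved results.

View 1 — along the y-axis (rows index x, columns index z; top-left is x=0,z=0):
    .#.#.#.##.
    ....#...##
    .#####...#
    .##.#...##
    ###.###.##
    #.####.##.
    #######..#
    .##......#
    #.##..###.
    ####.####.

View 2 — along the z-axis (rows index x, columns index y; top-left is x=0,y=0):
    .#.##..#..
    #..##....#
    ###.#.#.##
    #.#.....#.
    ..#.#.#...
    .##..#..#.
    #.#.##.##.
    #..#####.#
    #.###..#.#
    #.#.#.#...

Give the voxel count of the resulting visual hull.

voxel count = 278

initial block: 10^3 = 1000
  1. axis=1 (XZ plane), |mask|=59  ⇒  voxels=590
  2. axis=2 (XY plane), |mask|=48  ⇒  voxels=278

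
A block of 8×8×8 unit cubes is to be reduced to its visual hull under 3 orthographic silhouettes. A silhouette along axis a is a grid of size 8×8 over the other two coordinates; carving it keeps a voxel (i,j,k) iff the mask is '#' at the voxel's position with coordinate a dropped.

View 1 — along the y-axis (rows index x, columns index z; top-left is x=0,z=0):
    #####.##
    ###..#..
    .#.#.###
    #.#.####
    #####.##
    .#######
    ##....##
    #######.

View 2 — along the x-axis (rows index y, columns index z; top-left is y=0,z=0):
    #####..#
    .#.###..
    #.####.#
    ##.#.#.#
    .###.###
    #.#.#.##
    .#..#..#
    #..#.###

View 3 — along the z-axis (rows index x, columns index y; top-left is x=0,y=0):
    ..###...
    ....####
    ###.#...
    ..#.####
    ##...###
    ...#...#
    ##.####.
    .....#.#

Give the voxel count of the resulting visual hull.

before carving: 512 voxels (8×8×8)
  1. axis=1 (XZ plane), |mask|=47  ⇒  voxels=376
  2. axis=0 (YZ plane), |mask|=40  ⇒  voxels=232
  3. axis=2 (XY plane), |mask|=31  ⇒  voxels=108

108 voxels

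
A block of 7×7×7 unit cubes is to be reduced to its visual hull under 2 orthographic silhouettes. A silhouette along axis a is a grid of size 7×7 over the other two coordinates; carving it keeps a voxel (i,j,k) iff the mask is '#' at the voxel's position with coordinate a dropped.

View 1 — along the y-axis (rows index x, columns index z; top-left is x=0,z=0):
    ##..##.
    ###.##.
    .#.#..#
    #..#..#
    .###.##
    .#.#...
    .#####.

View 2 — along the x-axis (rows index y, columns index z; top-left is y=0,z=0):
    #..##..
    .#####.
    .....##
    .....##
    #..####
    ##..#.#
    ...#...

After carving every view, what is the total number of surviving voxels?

full grid |V| = 343
[1] y-view keeps 27 columns → grid now 189
[2] x-view keeps 22 columns → grid now 84

|visual hull| = 84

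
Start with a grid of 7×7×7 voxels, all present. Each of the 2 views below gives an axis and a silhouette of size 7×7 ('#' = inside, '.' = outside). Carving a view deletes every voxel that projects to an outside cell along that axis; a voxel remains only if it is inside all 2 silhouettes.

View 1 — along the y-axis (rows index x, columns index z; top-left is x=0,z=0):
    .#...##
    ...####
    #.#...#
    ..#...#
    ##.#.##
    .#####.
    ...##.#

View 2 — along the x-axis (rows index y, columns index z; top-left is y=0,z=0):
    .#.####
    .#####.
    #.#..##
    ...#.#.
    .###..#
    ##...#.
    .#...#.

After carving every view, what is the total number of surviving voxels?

remaining voxels: 92

before carving: 343 voxels (7×7×7)
step 1: project along y, AND mask (25/49) → |grid| = 175
step 2: project along x, AND mask (25/49) → |grid| = 92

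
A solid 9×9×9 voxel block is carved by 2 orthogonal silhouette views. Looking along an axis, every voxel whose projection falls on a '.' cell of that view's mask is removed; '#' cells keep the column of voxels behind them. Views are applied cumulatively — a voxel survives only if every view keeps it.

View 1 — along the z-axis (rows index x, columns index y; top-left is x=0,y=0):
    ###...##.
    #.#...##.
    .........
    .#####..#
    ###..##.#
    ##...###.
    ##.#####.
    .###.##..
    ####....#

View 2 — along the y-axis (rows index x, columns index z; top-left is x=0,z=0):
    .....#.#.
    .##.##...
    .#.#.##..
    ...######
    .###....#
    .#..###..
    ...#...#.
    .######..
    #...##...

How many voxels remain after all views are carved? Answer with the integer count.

start: 9×9×9 = 729 voxels
  1. axis=2 (XY plane), |mask|=43  ⇒  voxels=387
  2. axis=1 (XZ plane), |mask|=35  ⇒  voxels=165

voxel count = 165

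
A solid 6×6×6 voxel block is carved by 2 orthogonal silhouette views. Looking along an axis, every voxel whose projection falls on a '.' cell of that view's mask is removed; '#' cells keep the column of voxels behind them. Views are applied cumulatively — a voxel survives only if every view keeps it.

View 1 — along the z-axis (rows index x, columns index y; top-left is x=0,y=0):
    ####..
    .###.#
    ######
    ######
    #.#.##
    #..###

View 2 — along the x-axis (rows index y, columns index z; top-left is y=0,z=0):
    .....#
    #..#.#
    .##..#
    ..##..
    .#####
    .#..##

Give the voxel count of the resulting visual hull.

remaining voxels: 77

initial block: 6^3 = 216
step 1: project along z, AND mask (28/36) → |grid| = 168
step 2: project along x, AND mask (17/36) → |grid| = 77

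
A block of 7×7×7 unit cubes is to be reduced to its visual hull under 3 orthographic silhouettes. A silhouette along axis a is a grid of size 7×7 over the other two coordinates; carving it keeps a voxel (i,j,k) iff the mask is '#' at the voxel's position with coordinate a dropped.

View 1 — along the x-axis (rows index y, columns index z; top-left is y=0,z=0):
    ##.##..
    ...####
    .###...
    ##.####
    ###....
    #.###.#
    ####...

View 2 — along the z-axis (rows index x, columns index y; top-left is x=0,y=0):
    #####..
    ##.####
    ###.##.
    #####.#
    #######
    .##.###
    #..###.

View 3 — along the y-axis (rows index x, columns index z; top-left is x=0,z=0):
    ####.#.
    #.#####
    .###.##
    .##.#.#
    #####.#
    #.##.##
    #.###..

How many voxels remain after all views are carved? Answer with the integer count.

initial block: 7^3 = 343
V1 x: intersect with YZ mask (29 set) -- 203 left
V2 z: intersect with XY mask (38 set) -- 155 left
V3 y: intersect with XZ mask (35 set) -- 116 left

|visual hull| = 116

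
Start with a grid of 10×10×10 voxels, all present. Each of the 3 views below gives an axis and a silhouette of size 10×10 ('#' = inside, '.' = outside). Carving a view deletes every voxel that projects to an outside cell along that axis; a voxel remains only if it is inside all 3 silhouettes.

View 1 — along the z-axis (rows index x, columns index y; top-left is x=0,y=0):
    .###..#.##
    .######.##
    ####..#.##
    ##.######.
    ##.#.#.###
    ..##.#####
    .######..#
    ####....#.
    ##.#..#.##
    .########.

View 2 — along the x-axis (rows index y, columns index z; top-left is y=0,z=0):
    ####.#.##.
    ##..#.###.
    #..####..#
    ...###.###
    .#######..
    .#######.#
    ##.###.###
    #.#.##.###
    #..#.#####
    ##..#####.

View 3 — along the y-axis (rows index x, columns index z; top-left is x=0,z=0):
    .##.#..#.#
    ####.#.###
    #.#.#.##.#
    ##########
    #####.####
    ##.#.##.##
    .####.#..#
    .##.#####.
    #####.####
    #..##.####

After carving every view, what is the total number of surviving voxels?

|visual hull| = 344

start: 10×10×10 = 1000 voxels
step 1: project along z, AND mask (69/100) → |grid| = 690
step 2: project along x, AND mask (69/100) → |grid| = 471
step 3: project along y, AND mask (74/100) → |grid| = 344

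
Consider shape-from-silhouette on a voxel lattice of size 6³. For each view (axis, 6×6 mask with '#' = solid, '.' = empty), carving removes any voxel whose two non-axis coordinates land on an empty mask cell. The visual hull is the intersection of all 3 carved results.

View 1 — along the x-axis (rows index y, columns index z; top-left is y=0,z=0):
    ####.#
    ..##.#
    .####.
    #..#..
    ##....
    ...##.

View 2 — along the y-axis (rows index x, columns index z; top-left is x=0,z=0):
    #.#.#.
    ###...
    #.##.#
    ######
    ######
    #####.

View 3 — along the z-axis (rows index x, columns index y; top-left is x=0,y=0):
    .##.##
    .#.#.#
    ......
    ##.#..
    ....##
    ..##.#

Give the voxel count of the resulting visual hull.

29 voxels

start: 6×6×6 = 216 voxels
[1] x-view keeps 18 columns → grid now 108
[2] y-view keeps 27 columns → grid now 82
[3] z-view keeps 15 columns → grid now 29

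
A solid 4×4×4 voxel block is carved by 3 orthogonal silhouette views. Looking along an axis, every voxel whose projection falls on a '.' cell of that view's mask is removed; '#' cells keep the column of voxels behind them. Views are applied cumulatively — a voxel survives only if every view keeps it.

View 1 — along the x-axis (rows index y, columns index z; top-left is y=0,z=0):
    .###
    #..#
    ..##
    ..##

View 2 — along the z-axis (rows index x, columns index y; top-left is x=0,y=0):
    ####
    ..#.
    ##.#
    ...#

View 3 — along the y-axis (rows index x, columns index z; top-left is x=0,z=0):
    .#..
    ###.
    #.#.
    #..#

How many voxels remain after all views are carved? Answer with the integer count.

|visual hull| = 6

initial block: 4^3 = 64
[1] x-view keeps 9 columns → grid now 36
[2] z-view keeps 9 columns → grid now 20
[3] y-view keeps 8 columns → grid now 6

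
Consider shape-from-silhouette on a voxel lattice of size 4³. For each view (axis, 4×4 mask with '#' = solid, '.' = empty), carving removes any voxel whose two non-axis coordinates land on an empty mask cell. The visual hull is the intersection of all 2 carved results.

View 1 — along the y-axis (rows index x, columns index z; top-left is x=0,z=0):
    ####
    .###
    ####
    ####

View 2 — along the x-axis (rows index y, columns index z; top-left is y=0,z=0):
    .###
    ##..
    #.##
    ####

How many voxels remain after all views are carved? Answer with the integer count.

initial block: 4^3 = 64
carve view 1 (along y, XZ-mask fill 15/16): 60 voxels remain
carve view 2 (along x, YZ-mask fill 12/16): 45 voxels remain

remaining voxels: 45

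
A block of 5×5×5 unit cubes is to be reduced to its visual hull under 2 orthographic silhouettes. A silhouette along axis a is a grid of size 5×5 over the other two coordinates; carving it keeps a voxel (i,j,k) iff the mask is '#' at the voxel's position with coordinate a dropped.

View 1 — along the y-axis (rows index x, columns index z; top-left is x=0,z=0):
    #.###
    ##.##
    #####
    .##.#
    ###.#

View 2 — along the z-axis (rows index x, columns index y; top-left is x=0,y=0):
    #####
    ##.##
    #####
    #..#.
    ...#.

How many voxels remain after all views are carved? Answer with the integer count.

remaining voxels: 71

start: 5×5×5 = 125 voxels
V1 y: intersect with XZ mask (20 set) -- 100 left
V2 z: intersect with XY mask (17 set) -- 71 left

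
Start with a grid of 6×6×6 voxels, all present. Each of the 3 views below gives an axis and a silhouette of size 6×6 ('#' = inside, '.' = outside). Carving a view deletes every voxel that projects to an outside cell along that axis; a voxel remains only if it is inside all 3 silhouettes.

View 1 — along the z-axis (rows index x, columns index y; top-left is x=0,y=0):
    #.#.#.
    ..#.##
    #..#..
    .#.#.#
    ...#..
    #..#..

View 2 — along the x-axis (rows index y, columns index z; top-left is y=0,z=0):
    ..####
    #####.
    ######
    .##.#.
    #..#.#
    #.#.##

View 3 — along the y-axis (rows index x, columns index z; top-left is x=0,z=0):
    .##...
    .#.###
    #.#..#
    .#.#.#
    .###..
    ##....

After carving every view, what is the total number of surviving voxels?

initial block: 6^3 = 216
[1] z-view keeps 14 columns → grid now 84
[2] x-view keeps 25 columns → grid now 55
[3] y-view keeps 17 columns → grid now 21

21 voxels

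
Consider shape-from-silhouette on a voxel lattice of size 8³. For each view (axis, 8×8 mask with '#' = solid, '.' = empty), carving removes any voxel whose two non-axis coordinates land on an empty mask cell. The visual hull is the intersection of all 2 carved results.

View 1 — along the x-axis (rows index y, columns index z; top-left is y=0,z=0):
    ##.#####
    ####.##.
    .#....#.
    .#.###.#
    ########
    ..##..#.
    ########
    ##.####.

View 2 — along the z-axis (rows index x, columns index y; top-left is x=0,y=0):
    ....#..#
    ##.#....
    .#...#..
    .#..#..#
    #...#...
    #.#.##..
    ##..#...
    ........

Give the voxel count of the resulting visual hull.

initial block: 8^3 = 512
  1. axis=0 (YZ plane), |mask|=45  ⇒  voxels=360
  2. axis=2 (XY plane), |mask|=19  ⇒  voxels=117

|visual hull| = 117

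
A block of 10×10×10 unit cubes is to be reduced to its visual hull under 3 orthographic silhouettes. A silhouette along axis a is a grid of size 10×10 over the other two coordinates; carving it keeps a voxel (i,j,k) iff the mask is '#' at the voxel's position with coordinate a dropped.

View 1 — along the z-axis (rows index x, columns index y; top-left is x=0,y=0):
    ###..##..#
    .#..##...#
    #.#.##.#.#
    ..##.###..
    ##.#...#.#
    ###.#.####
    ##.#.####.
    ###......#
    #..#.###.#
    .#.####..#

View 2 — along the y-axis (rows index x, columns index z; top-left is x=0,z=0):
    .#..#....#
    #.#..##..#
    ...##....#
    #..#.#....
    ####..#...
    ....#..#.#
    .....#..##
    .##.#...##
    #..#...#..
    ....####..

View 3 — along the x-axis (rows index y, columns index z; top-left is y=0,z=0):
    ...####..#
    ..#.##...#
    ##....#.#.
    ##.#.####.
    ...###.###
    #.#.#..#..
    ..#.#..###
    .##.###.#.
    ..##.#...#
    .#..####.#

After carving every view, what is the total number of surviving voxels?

before carving: 1000 voxels (10×10×10)
  1. axis=2 (XY plane), |mask|=57  ⇒  voxels=570
  2. axis=1 (XZ plane), |mask|=37  ⇒  voxels=203
  3. axis=0 (YZ plane), |mask|=51  ⇒  voxels=110

110 voxels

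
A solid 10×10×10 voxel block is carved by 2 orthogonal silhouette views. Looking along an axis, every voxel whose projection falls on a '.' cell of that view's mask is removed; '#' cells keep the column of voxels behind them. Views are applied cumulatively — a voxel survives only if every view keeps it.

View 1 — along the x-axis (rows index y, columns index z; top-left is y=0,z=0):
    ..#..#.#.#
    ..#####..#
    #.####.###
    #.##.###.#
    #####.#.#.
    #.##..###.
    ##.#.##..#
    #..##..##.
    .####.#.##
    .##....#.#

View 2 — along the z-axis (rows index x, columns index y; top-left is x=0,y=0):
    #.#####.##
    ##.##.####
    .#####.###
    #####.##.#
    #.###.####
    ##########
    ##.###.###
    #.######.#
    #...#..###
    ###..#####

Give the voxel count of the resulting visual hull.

|visual hull| = 466

start: 10×10×10 = 1000 voxels
step 1: project along x, AND mask (60/100) → |grid| = 600
step 2: project along z, AND mask (79/100) → |grid| = 466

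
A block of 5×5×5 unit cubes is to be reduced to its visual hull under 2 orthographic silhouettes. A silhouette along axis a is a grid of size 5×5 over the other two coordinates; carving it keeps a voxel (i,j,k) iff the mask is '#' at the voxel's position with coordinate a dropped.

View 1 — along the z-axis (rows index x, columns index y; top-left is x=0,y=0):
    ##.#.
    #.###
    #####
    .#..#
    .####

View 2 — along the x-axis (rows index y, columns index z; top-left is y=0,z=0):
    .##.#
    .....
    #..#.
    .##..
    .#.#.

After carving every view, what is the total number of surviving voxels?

voxel count = 31

start: 5×5×5 = 125 voxels
V1 z: intersect with XY mask (18 set) -- 90 left
V2 x: intersect with YZ mask (9 set) -- 31 left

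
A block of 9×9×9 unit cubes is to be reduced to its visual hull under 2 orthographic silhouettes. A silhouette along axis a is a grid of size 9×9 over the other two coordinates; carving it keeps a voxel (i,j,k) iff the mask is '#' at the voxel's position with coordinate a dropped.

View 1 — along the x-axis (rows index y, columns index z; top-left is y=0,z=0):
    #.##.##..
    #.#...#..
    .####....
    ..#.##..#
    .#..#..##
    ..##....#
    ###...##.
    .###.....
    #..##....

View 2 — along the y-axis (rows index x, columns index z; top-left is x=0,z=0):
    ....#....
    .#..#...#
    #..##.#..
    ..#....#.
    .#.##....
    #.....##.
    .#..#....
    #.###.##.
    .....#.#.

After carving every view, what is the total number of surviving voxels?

initial block: 9^3 = 729
V1 x: intersect with YZ mask (34 set) -- 306 left
V2 y: intersect with XZ mask (26 set) -- 99 left

99 voxels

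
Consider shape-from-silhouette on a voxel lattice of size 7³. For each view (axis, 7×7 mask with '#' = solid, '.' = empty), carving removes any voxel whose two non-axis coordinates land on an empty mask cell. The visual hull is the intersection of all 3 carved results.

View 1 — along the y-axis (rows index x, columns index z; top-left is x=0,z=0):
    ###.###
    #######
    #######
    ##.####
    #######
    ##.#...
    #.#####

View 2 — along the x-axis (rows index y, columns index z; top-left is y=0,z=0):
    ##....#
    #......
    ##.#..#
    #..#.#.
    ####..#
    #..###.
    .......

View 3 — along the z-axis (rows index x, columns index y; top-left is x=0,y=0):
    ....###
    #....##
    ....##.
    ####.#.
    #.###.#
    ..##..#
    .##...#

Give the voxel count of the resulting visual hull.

remaining voxels: 62

before carving: 343 voxels (7×7×7)
  1. axis=1 (XZ plane), |mask|=42  ⇒  voxels=294
  2. axis=0 (YZ plane), |mask|=20  ⇒  voxels=125
  3. axis=2 (XY plane), |mask|=24  ⇒  voxels=62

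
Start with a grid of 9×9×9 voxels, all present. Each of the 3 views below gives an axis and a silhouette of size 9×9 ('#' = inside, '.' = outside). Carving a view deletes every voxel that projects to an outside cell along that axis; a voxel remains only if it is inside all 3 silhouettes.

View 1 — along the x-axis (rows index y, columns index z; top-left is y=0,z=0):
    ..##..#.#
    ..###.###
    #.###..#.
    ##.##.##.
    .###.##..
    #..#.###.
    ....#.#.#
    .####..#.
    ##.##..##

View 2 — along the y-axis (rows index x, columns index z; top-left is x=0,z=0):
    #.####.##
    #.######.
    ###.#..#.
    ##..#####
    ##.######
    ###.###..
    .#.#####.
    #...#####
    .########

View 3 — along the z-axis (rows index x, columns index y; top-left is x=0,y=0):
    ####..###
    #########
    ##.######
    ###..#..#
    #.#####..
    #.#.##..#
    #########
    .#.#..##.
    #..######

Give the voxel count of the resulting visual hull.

before carving: 729 voxels (9×9×9)
carve view 1 (along x, YZ-mask fill 45/81): 405 voxels remain
carve view 2 (along y, XZ-mask fill 60/81): 297 voxels remain
carve view 3 (along z, XY-mask fill 60/81): 220 voxels remain

|visual hull| = 220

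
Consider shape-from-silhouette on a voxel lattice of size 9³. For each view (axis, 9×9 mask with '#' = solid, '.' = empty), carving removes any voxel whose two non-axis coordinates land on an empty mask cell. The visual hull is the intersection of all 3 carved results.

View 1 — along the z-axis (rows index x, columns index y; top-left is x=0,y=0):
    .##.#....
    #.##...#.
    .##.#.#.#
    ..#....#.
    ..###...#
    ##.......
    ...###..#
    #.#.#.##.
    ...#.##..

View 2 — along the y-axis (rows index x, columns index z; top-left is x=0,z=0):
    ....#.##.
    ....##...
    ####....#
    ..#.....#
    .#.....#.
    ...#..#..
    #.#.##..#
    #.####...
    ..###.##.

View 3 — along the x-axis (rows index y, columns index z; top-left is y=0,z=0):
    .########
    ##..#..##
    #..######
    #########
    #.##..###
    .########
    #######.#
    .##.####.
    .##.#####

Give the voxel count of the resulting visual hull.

voxel count = 92

full grid |V| = 729
after view 1 [z-axis, 32 of 81 cells solid] → remaining = 288
after view 2 [y-axis, 31 of 81 cells solid] → remaining = 118
after view 3 [x-axis, 64 of 81 cells solid] → remaining = 92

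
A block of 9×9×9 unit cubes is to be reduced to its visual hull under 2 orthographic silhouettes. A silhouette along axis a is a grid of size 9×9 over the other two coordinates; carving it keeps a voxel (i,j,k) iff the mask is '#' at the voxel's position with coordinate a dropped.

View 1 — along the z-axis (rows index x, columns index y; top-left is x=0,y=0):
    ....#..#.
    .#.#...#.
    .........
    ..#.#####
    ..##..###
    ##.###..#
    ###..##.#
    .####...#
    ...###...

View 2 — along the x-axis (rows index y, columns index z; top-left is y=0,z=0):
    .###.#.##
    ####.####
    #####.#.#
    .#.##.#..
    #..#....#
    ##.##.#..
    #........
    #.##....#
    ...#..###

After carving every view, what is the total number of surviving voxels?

before carving: 729 voxels (9×9×9)
carve view 1 (along z, XY-mask fill 36/81): 324 voxels remain
carve view 2 (along x, YZ-mask fill 42/81): 166 voxels remain

166 voxels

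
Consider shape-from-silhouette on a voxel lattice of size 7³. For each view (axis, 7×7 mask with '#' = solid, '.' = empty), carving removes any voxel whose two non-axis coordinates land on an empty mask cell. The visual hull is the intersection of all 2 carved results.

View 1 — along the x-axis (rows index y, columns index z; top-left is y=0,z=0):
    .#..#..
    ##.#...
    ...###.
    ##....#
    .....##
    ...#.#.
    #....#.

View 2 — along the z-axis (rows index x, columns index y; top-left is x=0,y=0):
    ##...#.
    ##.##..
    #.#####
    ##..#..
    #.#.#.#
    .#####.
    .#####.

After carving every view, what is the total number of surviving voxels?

before carving: 343 voxels (7×7×7)
[1] x-view keeps 17 columns → grid now 119
[2] z-view keeps 30 columns → grid now 73

73 voxels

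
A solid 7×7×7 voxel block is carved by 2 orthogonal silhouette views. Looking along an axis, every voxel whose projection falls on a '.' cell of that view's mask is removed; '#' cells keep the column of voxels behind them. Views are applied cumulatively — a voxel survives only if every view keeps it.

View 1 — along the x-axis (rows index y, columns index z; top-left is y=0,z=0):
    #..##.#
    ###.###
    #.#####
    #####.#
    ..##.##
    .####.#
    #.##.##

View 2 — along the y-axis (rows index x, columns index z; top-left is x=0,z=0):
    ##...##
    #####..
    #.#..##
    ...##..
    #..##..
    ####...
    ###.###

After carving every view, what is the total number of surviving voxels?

143 voxels

initial block: 7^3 = 343
  1. axis=0 (YZ plane), |mask|=36  ⇒  voxels=252
  2. axis=1 (XZ plane), |mask|=28  ⇒  voxels=143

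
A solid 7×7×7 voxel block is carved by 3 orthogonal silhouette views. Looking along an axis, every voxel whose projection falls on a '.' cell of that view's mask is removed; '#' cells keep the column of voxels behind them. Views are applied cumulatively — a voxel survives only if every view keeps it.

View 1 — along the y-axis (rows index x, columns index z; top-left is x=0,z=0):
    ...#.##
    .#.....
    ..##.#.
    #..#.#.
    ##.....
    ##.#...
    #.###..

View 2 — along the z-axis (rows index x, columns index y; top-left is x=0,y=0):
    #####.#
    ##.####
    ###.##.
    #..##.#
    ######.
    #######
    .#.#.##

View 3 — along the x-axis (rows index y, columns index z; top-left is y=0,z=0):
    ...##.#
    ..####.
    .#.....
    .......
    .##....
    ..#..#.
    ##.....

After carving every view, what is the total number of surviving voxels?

remaining voxels: 28

before carving: 343 voxels (7×7×7)
step 1: project along y, AND mask (19/49) → |grid| = 133
step 2: project along z, AND mask (38/49) → |grid| = 100
step 3: project along x, AND mask (14/49) → |grid| = 28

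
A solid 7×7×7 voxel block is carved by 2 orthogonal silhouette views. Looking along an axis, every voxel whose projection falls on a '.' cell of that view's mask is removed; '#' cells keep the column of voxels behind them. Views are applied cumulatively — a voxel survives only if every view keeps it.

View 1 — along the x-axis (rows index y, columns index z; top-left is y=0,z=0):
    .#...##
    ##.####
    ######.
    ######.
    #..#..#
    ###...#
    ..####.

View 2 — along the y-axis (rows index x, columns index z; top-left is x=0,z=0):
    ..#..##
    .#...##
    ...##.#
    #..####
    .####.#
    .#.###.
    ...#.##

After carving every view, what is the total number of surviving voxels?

full grid |V| = 343
step 1: project along x, AND mask (32/49) → |grid| = 224
step 2: project along y, AND mask (26/49) → |grid| = 118

118 voxels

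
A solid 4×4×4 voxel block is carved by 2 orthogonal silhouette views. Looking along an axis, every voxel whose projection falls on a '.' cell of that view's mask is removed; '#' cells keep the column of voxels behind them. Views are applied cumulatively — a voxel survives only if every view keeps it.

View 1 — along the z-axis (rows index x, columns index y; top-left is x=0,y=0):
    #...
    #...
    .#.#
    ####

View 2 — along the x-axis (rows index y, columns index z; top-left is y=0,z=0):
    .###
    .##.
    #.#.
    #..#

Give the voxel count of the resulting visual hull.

voxel count = 19

before carving: 64 voxels (4×4×4)
  1. axis=2 (XY plane), |mask|=8  ⇒  voxels=32
  2. axis=0 (YZ plane), |mask|=9  ⇒  voxels=19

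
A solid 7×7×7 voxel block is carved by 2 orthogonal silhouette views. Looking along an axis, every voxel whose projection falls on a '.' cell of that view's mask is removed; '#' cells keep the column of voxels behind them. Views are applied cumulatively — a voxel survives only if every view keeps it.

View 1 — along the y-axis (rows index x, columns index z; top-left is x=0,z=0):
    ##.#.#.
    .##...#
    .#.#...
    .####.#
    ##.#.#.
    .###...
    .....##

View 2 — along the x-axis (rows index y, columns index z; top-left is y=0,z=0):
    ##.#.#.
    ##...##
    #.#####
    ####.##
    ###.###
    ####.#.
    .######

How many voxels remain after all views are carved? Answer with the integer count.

127 voxels

full grid |V| = 343
after view 1 [y-axis, 23 of 49 cells solid] → remaining = 161
after view 2 [x-axis, 37 of 49 cells solid] → remaining = 127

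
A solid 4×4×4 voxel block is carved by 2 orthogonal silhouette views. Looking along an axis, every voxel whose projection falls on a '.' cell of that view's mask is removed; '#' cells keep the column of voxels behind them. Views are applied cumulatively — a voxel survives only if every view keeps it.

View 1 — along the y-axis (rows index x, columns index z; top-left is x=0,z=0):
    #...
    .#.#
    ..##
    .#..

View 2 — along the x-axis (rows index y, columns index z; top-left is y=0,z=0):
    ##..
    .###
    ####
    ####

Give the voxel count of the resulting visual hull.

voxel count = 20

full grid |V| = 64
[1] y-view keeps 6 columns → grid now 24
[2] x-view keeps 13 columns → grid now 20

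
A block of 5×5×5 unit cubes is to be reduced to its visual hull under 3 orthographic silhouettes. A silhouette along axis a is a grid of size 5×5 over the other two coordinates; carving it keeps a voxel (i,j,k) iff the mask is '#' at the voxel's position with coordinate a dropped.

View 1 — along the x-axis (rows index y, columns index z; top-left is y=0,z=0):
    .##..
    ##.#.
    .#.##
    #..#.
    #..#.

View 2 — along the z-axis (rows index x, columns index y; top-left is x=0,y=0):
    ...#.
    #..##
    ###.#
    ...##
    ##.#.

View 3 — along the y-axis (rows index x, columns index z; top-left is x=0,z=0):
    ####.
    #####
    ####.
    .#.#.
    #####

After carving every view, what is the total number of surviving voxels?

remaining voxels: 26

initial block: 5^3 = 125
step 1: project along x, AND mask (12/25) → |grid| = 60
step 2: project along z, AND mask (13/25) → |grid| = 29
step 3: project along y, AND mask (20/25) → |grid| = 26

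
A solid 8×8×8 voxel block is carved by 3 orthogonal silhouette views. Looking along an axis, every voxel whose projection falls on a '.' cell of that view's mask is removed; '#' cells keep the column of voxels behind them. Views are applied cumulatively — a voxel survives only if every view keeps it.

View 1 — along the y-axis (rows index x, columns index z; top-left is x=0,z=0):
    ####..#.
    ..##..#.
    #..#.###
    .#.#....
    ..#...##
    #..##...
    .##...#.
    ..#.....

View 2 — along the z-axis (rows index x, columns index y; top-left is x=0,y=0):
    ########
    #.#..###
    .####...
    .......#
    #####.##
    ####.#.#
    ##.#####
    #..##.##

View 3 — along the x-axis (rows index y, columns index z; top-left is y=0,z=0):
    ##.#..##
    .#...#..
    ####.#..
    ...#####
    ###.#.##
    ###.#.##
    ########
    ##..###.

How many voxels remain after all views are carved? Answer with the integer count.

remaining voxels: 88

start: 8×8×8 = 512 voxels
after view 1 [y-axis, 25 of 64 cells solid] → remaining = 200
after view 2 [z-axis, 43 of 64 cells solid] → remaining = 142
after view 3 [x-axis, 42 of 64 cells solid] → remaining = 88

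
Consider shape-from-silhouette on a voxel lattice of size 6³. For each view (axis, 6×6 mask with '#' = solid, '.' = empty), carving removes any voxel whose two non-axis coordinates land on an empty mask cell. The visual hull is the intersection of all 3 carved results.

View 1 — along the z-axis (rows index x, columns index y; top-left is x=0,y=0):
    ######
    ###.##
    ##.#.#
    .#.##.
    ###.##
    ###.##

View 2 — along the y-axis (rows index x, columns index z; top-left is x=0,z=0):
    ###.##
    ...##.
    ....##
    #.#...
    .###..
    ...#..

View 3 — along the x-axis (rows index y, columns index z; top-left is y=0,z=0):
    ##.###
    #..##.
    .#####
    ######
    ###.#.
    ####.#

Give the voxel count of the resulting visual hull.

initial block: 6^3 = 216
[1] z-view keeps 28 columns → grid now 168
[2] y-view keeps 15 columns → grid now 74
[3] x-view keeps 28 columns → grid now 57

|visual hull| = 57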